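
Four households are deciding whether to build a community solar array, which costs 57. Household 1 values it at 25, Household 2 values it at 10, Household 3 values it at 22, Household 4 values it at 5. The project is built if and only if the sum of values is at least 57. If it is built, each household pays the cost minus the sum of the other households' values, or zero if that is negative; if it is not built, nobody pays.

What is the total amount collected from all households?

Total value 62 ≥ cost 57, so it is built.
Household 1: others sum to 37; max(0, 57 - 37) = 20.
Household 2: others sum to 52; max(0, 57 - 52) = 5.
Household 3: others sum to 40; max(0, 57 - 40) = 17.
Household 4: others sum to 57; max(0, 57 - 57) = 0.
Total collected = 20 + 5 + 17 + 0 = 42.

42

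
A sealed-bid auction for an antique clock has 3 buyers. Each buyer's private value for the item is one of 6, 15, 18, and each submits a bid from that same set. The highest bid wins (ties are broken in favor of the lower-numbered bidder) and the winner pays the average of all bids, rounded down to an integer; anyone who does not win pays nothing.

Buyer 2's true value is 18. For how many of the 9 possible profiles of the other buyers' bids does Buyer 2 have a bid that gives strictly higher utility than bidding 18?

2

Others bid (6, 6): truth gives 8; bid 15 gives 9 > 8. Violating.
Others bid (6, 15): truth gives 5; bid 15 gives 6 > 5. Violating.
Others bid (6, 18): truth gives 4; no alternative beats it.
Others bid (15, 6): truth gives 5; no alternative beats it.
(Checking all 9 profiles: 2 have a profitable deviation, 7 do not.)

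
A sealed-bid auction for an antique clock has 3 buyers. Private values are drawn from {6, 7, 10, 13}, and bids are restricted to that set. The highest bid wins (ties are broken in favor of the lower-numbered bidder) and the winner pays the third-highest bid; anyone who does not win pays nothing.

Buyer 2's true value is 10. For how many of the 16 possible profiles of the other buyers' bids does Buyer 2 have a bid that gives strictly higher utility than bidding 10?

Others bid (6, 13): truth gives 0; bid 13 gives 4 > 0. Violating.
Others bid (7, 13): truth gives 0; bid 13 gives 3 > 0. Violating.
Others bid (10, 6): truth gives 0; bid 13 gives 4 > 0. Violating.
Others bid (10, 7): truth gives 0; bid 13 gives 3 > 0. Violating.
Others bid (6, 6): truth gives 4; no alternative beats it.
Others bid (6, 7): truth gives 4; no alternative beats it.
(Checking all 16 profiles: 4 have a profitable deviation, 12 do not.)

4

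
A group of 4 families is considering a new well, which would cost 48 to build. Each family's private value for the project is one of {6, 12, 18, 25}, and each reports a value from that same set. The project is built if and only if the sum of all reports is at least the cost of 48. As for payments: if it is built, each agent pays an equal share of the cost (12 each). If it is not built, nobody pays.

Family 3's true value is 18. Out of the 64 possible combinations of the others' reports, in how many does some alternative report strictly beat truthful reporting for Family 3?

Others report (6, 6, 12): truth gives 0; report 25 gives 6 > 0. Violating.
Others report (6, 12, 6): truth gives 0; report 25 gives 6 > 0. Violating.
Others report (12, 6, 6): truth gives 0; report 25 gives 6 > 0. Violating.
Others report (6, 6, 6): truth gives 0; no alternative beats it.
Others report (6, 6, 18): truth gives 6; no alternative beats it.
(Checking all 64 profiles: 3 have a profitable deviation, 61 do not.)

3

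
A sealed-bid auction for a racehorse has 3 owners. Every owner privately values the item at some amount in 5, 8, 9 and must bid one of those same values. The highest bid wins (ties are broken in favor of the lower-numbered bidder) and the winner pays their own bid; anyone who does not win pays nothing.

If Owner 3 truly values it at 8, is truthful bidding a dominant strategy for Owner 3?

Check each profile of the others' bids and compare truth against every alternative bid.
Others bid (5, 5): truth gives 0, best alternative gives 0.
Others bid (5, 8): truth gives 0, best alternative gives 0.
Others bid (5, 9): truth gives 0, best alternative gives 0.
Others bid (8, 5): truth gives 0, best alternative gives 0.
Others bid (8, 8): truth gives 0, best alternative gives 0.
Others bid (8, 9): truth gives 0, best alternative gives 0.
(Remaining 3 profiles checked similarly; truth is weakly best in each.)
In every case the truthful bid is at least as good as any alternative, so it is a dominant strategy.

Yes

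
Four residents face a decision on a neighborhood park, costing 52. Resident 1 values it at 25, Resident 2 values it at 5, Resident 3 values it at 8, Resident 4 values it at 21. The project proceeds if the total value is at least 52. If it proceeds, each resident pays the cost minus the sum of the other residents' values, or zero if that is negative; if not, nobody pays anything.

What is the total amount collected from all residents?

33

Total value 59 ≥ cost 52, so it is built.
Resident 1: others sum to 34; max(0, 52 - 34) = 18.
Resident 2: others sum to 54; max(0, 52 - 54) = 0.
Resident 3: others sum to 51; max(0, 52 - 51) = 1.
Resident 4: others sum to 38; max(0, 52 - 38) = 14.
Total collected = 18 + 0 + 1 + 14 = 33.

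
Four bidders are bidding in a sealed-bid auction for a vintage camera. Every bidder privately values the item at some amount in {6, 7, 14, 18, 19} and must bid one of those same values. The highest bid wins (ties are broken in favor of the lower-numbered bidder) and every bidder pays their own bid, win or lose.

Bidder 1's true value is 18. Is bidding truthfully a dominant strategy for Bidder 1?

No

Consider the case where Bidder 2 bids 6, Bidder 3 bids 6 and Bidder 4 bids 6.
Truthful bid 18: wins, pays 18, utility 18 - 18 = 0.
Bid 6 instead: wins, pays 6, utility 18 - 6 = 12.
Since 12 > 0, bidding 6 is strictly better here, so truthful bidding is not dominant.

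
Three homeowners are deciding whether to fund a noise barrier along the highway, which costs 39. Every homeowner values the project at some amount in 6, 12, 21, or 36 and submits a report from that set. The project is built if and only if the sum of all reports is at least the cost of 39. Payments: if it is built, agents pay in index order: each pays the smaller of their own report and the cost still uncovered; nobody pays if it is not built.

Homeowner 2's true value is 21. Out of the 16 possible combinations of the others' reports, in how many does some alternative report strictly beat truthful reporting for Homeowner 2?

8

Others report (6, 21): truth gives 0; report 12 gives 9 > 0. Violating.
Others report (6, 36): truth gives 0; report 6 gives 15 > 0. Violating.
Others report (12, 21): truth gives 0; report 6 gives 15 > 0. Violating.
Others report (12, 36): truth gives 0; report 6 gives 15 > 0. Violating.
Others report (6, 6): truth gives 0; no alternative beats it.
Others report (6, 12): truth gives 0; no alternative beats it.
(Checking all 16 profiles: 8 have a profitable deviation, 8 do not.)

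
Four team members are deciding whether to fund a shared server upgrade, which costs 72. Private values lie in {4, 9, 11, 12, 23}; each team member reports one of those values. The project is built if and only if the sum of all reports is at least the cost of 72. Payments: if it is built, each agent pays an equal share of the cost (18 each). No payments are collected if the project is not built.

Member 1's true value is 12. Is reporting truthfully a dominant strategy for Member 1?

Yes

Check each profile of the others' reports and compare truth against every alternative report.
Others report (23, 23, 23): truth gives -6, best alternative gives -6.
Others report (4, 4, 4): truth gives 0, best alternative gives 0.
Others report (4, 4, 9): truth gives 0, best alternative gives 0.
Others report (4, 4, 11): truth gives 0, best alternative gives 0.
Others report (4, 4, 12): truth gives 0, best alternative gives 0.
Others report (4, 4, 23): truth gives 0, best alternative gives 0.
(Remaining 119 profiles checked similarly; truth is weakly best in each.)
In every case the truthful report is at least as good as any alternative, so it is a dominant strategy.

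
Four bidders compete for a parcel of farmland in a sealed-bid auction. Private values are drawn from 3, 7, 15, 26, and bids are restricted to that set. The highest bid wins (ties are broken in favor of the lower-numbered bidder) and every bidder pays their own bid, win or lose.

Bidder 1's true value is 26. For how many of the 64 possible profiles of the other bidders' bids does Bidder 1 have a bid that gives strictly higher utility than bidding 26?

Others bid (3, 3, 3): truth gives 0; bid 3 gives 23 > 0. Violating.
Others bid (3, 3, 7): truth gives 0; bid 7 gives 19 > 0. Violating.
Others bid (3, 3, 15): truth gives 0; bid 15 gives 11 > 0. Violating.
Others bid (3, 7, 3): truth gives 0; bid 7 gives 19 > 0. Violating.
Others bid (3, 3, 26): truth gives 0; no alternative beats it.
Others bid (3, 7, 26): truth gives 0; no alternative beats it.
(Checking all 64 profiles: 27 have a profitable deviation, 37 do not.)

27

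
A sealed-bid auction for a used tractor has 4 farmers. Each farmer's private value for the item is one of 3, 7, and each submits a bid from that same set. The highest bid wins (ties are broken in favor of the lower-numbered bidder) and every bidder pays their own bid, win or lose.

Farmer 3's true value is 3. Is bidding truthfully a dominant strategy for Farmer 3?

Check each profile of the others' bids and compare truth against every alternative bid.
Others bid (3, 7, 3): truth gives -3, best alternative gives -7.
Others bid (3, 7, 7): truth gives -3, best alternative gives -7.
Others bid (7, 3, 3): truth gives -3, best alternative gives -7.
Others bid (7, 3, 7): truth gives -3, best alternative gives -7.
Others bid (7, 7, 3): truth gives -3, best alternative gives -7.
Others bid (7, 7, 7): truth gives -3, best alternative gives -7.
(Remaining 2 profiles checked similarly; truth is weakly best in each.)
In every case the truthful bid is at least as good as any alternative, so it is a dominant strategy.

Yes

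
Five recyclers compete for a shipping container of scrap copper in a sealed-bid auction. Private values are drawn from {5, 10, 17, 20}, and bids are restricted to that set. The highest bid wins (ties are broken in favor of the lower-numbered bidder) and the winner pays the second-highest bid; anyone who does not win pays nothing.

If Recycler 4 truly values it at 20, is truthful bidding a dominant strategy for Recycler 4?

Yes

Check each profile of the others' bids and compare truth against every alternative bid.
Others bid (5, 5, 17, 5): truth gives 3, best alternative gives 0.
Others bid (5, 5, 17, 10): truth gives 3, best alternative gives 0.
Others bid (5, 5, 17, 17): truth gives 3, best alternative gives 0.
Others bid (5, 10, 17, 5): truth gives 3, best alternative gives 0.
Others bid (5, 10, 17, 10): truth gives 3, best alternative gives 0.
Others bid (5, 10, 17, 17): truth gives 3, best alternative gives 0.
(Remaining 250 profiles checked similarly; truth is weakly best in each.)
In every case the truthful bid is at least as good as any alternative, so it is a dominant strategy.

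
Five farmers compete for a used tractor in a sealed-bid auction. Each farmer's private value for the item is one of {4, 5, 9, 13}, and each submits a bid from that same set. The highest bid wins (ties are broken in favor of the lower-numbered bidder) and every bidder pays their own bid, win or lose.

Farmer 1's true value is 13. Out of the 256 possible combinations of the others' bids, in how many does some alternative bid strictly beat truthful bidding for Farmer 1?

81

Others bid (4, 4, 4, 4): truth gives 0; bid 4 gives 9 > 0. Violating.
Others bid (4, 4, 4, 5): truth gives 0; bid 5 gives 8 > 0. Violating.
Others bid (4, 4, 4, 9): truth gives 0; bid 9 gives 4 > 0. Violating.
Others bid (4, 4, 5, 4): truth gives 0; bid 5 gives 8 > 0. Violating.
Others bid (4, 4, 4, 13): truth gives 0; no alternative beats it.
Others bid (4, 4, 5, 13): truth gives 0; no alternative beats it.
(Checking all 256 profiles: 81 have a profitable deviation, 175 do not.)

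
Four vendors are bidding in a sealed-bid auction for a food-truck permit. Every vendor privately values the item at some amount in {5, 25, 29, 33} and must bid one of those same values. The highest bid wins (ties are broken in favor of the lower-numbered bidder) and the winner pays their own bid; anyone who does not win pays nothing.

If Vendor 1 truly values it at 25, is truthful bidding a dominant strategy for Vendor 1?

No

Consider the case where Vendor 2 bids 5, Vendor 3 bids 5 and Vendor 4 bids 5.
Truthful bid 25: wins, pays 25, utility 25 - 25 = 0.
Bid 5 instead: wins, pays 5, utility 25 - 5 = 20.
Since 20 > 0, bidding 5 is strictly better here, so truthful bidding is not dominant.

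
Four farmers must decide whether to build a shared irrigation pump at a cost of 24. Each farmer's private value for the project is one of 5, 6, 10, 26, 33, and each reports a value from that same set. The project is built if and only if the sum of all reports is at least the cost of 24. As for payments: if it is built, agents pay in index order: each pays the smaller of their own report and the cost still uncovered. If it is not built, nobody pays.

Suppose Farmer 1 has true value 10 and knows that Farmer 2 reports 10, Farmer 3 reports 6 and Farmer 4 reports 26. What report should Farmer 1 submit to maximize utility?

Report 5: project built, pays 5, utility 10 - 5 = 5.
Report 6: project built, pays 6, utility 10 - 6 = 4.
Report 10: project built, pays 10, utility 10 - 10 = 0.
Report 26: project built, pays 24, utility 10 - 24 = -14.
Report 33: project built, pays 24, utility 10 - 24 = -14.
The best choice is 5 with utility 5.

5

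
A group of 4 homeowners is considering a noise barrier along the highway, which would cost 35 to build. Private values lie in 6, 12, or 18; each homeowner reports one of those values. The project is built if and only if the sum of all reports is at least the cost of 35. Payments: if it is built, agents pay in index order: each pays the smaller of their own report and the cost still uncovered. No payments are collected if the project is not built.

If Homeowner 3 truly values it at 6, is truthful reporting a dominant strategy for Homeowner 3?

Yes

Check each profile of the others' reports and compare truth against every alternative report.
Others report (6, 6, 12): truth gives 0, best alternative gives -6.
Others report (6, 6, 18): truth gives 0, best alternative gives -6.
Others report (6, 12, 6): truth gives 0, best alternative gives -6.
Others report (6, 12, 12): truth gives 0, best alternative gives -6.
Others report (6, 12, 18): truth gives 0, best alternative gives -6.
Others report (12, 6, 6): truth gives 0, best alternative gives -6.
(Remaining 21 profiles checked similarly; truth is weakly best in each.)
In every case the truthful report is at least as good as any alternative, so it is a dominant strategy.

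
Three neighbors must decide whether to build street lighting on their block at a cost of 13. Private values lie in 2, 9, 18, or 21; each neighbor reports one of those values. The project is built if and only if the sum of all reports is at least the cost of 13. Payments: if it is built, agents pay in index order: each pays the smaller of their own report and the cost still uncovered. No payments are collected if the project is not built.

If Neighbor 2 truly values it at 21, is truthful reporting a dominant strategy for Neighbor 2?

Consider the case where Neighbor 1 reports 2 and Neighbor 3 reports 2.
Truthful report 21: project built, pays 11, utility 21 - 11 = 10.
Report 9 instead: project built, pays 9, utility 21 - 9 = 12.
Since 12 > 10, reporting 9 is strictly better here, so truthful reporting is not dominant.

No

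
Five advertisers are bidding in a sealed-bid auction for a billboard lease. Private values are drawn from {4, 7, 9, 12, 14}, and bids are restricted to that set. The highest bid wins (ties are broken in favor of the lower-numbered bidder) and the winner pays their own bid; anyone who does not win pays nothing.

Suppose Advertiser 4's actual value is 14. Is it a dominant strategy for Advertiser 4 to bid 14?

No

Consider the case where Advertiser 1 bids 4, Advertiser 2 bids 4, Advertiser 3 bids 4 and Advertiser 5 bids 4.
Truthful bid 14: wins, pays 14, utility 14 - 14 = 0.
Bid 7 instead: wins, pays 7, utility 14 - 7 = 7.
Since 7 > 0, bidding 7 is strictly better here, so truthful bidding is not dominant.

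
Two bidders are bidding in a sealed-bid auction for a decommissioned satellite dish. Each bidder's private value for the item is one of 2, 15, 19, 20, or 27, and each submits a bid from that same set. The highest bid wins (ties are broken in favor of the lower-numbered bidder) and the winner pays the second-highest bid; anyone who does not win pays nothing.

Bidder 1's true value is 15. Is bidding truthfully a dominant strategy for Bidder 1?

Check each profile of the others' bids and compare truth against every alternative bid.
Others bid (2): truth gives 13, best alternative gives 13.
Others bid (15): truth gives 0, best alternative gives 0.
Others bid (19): truth gives 0, best alternative gives 0.
Others bid (20): truth gives 0, best alternative gives 0.
Others bid (27): truth gives 0, best alternative gives 0.
In every case the truthful bid is at least as good as any alternative, so it is a dominant strategy.

Yes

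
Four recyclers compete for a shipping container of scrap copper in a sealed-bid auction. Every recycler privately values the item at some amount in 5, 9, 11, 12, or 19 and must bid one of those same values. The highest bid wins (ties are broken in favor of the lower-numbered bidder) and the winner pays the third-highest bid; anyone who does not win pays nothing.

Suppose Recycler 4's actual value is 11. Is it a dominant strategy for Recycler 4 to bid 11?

No

Consider the case where Recycler 1 bids 5, Recycler 2 bids 5 and Recycler 3 bids 11.
Truthful bid 11: loses, pays 0, utility 0.
Bid 12 instead: wins, pays 5, utility 11 - 5 = 6.
Since 6 > 0, bidding 12 is strictly better here, so truthful bidding is not dominant.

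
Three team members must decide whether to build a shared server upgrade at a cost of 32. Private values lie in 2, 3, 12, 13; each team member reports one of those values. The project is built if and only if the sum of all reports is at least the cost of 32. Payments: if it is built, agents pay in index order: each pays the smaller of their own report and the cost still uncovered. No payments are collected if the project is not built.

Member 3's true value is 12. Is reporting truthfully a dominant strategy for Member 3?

Check each profile of the others' reports and compare truth against every alternative report.
Others report (13, 13): truth gives 6, best alternative gives 6.
Others report (12, 13): truth gives 5, best alternative gives 5.
Others report (13, 12): truth gives 5, best alternative gives 5.
Others report (12, 12): truth gives 4, best alternative gives 4.
Others report (2, 2): truth gives 0, best alternative gives 0.
Others report (2, 3): truth gives 0, best alternative gives 0.
(Remaining 10 profiles checked similarly; truth is weakly best in each.)
In every case the truthful report is at least as good as any alternative, so it is a dominant strategy.

Yes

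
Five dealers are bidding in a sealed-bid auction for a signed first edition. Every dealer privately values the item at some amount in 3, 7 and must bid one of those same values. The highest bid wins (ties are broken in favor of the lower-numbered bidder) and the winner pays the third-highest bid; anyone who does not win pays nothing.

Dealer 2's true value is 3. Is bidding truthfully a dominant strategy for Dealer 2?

Check each profile of the others' bids and compare truth against every alternative bid.
Others bid (3, 3, 7, 7): truth gives 0, best alternative gives -4.
Others bid (3, 7, 3, 7): truth gives 0, best alternative gives -4.
Others bid (3, 7, 7, 3): truth gives 0, best alternative gives -4.
Others bid (3, 7, 7, 7): truth gives 0, best alternative gives -4.
Others bid (3, 3, 3, 3): truth gives 0, best alternative gives 0.
Others bid (3, 3, 3, 7): truth gives 0, best alternative gives 0.
(Remaining 10 profiles checked similarly; truth is weakly best in each.)
In every case the truthful bid is at least as good as any alternative, so it is a dominant strategy.

Yes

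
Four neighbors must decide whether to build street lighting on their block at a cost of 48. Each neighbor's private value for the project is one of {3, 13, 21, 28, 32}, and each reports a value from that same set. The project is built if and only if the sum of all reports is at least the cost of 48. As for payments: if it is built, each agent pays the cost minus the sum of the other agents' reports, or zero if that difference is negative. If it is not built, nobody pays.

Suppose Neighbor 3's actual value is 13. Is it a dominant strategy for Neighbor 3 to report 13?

Yes

Check each profile of the others' reports and compare truth against every alternative report.
Others report (3, 13, 32): truth gives 13, best alternative gives 13.
Others report (3, 21, 28): truth gives 13, best alternative gives 13.
Others report (3, 21, 32): truth gives 13, best alternative gives 13.
Others report (3, 28, 21): truth gives 13, best alternative gives 13.
Others report (3, 28, 28): truth gives 13, best alternative gives 13.
Others report (3, 28, 32): truth gives 13, best alternative gives 13.
(Remaining 119 profiles checked similarly; truth is weakly best in each.)
In every case the truthful report is at least as good as any alternative, so it is a dominant strategy.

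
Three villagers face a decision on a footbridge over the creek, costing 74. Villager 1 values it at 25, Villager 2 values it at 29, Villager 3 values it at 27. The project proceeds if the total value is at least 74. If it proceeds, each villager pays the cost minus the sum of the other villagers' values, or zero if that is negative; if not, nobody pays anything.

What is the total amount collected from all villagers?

Total value 81 ≥ cost 74, so it is built.
Villager 1: others sum to 56; max(0, 74 - 56) = 18.
Villager 2: others sum to 52; max(0, 74 - 52) = 22.
Villager 3: others sum to 54; max(0, 74 - 54) = 20.
Total collected = 18 + 22 + 20 = 60.

60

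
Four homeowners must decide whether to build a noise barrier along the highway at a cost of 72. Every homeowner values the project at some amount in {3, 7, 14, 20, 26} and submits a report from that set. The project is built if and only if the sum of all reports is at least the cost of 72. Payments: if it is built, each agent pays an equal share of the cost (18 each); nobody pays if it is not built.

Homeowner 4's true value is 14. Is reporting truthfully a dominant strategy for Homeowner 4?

No

Consider the case where Homeowner 1 reports 7, Homeowner 2 reports 26 and Homeowner 3 reports 26.
Truthful report 14: project built, pays 18, utility 14 - 18 = -4.
Report 3 instead: project not built, utility 0.
Since 0 > -4, reporting 3 is strictly better here, so truthful reporting is not dominant.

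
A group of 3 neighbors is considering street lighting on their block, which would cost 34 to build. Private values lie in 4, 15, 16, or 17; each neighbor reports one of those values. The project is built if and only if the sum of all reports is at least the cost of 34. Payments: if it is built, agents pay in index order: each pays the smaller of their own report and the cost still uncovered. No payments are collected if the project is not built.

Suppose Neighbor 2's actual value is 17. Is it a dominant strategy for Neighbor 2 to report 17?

No

Consider the case where Neighbor 1 reports 4 and Neighbor 3 reports 15.
Truthful report 17: project built, pays 17, utility 17 - 17 = 0.
Report 15 instead: project built, pays 15, utility 17 - 15 = 2.
Since 2 > 0, reporting 15 is strictly better here, so truthful reporting is not dominant.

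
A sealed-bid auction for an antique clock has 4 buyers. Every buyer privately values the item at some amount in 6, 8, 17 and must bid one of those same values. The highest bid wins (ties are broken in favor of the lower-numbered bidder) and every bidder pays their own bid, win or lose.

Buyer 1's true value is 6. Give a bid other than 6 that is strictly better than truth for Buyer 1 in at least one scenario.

Suppose Buyer 2 bids 6, Buyer 3 bids 6 and Buyer 4 bids 8.
Bid 6: loses but pays 6, utility -6.
Bid 8: wins, pays 8, utility 6 - 8 = -2.
So bidding 8 beats truth here (-2 > -6).

8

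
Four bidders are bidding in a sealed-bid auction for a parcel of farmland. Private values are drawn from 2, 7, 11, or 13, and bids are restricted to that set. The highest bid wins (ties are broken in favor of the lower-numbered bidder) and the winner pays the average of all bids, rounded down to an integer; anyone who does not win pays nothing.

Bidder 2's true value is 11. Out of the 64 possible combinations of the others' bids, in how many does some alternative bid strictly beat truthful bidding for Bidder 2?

25

Others bid (2, 2, 2): truth gives 7; bid 7 gives 8 > 7. Violating.
Others bid (2, 2, 7): truth gives 6; bid 7 gives 7 > 6. Violating.
Others bid (2, 2, 13): truth gives 0; bid 13 gives 4 > 0. Violating.
Others bid (2, 7, 2): truth gives 6; bid 7 gives 7 > 6. Violating.
Others bid (2, 2, 11): truth gives 5; no alternative beats it.
Others bid (2, 7, 11): truth gives 4; no alternative beats it.
(Checking all 64 profiles: 25 have a profitable deviation, 39 do not.)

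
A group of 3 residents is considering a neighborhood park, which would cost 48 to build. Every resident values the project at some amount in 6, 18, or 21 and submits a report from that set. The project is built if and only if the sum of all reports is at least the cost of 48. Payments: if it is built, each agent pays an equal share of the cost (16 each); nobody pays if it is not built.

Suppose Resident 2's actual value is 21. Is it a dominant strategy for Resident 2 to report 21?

Check each profile of the others' reports and compare truth against every alternative report.
Others report (6, 21): truth gives 5, best alternative gives 0.
Others report (21, 6): truth gives 5, best alternative gives 0.
Others report (18, 18): truth gives 5, best alternative gives 5.
Others report (18, 21): truth gives 5, best alternative gives 5.
Others report (21, 18): truth gives 5, best alternative gives 5.
Others report (21, 21): truth gives 5, best alternative gives 5.
(Remaining 3 profiles checked similarly; truth is weakly best in each.)
In every case the truthful report is at least as good as any alternative, so it is a dominant strategy.

Yes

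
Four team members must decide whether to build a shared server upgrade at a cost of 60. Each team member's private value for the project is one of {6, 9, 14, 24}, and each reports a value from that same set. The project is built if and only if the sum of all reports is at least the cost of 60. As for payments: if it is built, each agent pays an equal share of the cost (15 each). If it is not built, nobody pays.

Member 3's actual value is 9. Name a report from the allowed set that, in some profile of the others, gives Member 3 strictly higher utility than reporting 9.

6

Suppose Member 1 reports 14, Member 2 reports 14 and Member 4 reports 24.
Report 9: project built, pays 15, utility 9 - 15 = -6.
Report 6: project not built, utility 0.
So reporting 6 beats truth here (0 > -6).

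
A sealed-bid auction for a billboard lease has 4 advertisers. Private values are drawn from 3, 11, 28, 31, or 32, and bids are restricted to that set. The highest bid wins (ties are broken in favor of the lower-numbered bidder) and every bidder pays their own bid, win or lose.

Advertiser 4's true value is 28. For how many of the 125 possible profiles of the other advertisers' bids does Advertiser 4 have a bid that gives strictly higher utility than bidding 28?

118

Others bid (3, 3, 3): truth gives 0; bid 11 gives 17 > 0. Violating.
Others bid (3, 3, 28): truth gives -28; bid 3 gives -3 > -28. Violating.
Others bid (3, 3, 31): truth gives -28; bid 3 gives -3 > -28. Violating.
Others bid (3, 3, 32): truth gives -28; bid 3 gives -3 > -28. Violating.
Others bid (3, 3, 11): truth gives 0; no alternative beats it.
Others bid (3, 11, 3): truth gives 0; no alternative beats it.
(Checking all 125 profiles: 118 have a profitable deviation, 7 do not.)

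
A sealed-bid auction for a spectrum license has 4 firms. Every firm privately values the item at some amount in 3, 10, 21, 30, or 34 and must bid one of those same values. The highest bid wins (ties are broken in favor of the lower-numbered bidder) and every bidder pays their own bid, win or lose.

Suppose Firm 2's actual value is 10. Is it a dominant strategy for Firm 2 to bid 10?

No

Consider the case where Firm 1 bids 3, Firm 3 bids 3 and Firm 4 bids 21.
Truthful bid 10: loses but pays 10, utility -10.
Bid 3 instead: loses but pays 3, utility -3.
Since -3 > -10, bidding 3 is strictly better here, so truthful bidding is not dominant.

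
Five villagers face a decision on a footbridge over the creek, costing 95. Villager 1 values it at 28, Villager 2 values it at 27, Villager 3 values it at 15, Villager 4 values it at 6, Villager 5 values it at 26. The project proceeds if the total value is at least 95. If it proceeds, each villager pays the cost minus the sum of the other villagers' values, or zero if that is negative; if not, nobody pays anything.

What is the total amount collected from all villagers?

Total value 102 ≥ cost 95, so it is built.
Villager 1: others sum to 74; max(0, 95 - 74) = 21.
Villager 2: others sum to 75; max(0, 95 - 75) = 20.
Villager 3: others sum to 87; max(0, 95 - 87) = 8.
Villager 4: others sum to 96; max(0, 95 - 96) = 0.
Villager 5: others sum to 76; max(0, 95 - 76) = 19.
Total collected = 21 + 20 + 8 + 0 + 19 = 68.

68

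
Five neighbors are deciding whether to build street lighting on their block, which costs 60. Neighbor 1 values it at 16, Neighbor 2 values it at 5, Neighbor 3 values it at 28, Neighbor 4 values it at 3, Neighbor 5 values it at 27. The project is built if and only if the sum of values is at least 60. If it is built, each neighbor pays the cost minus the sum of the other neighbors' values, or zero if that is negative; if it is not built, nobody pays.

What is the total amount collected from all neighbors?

17

Total value 79 ≥ cost 60, so it is built.
Neighbor 1: others sum to 63; max(0, 60 - 63) = 0.
Neighbor 2: others sum to 74; max(0, 60 - 74) = 0.
Neighbor 3: others sum to 51; max(0, 60 - 51) = 9.
Neighbor 4: others sum to 76; max(0, 60 - 76) = 0.
Neighbor 5: others sum to 52; max(0, 60 - 52) = 8.
Total collected = 0 + 0 + 9 + 0 + 8 = 17.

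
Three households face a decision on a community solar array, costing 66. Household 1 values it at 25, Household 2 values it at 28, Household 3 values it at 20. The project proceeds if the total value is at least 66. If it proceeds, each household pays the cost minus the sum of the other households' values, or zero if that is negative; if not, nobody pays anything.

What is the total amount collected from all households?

52

Total value 73 ≥ cost 66, so it is built.
Household 1: others sum to 48; max(0, 66 - 48) = 18.
Household 2: others sum to 45; max(0, 66 - 45) = 21.
Household 3: others sum to 53; max(0, 66 - 53) = 13.
Total collected = 18 + 21 + 13 = 52.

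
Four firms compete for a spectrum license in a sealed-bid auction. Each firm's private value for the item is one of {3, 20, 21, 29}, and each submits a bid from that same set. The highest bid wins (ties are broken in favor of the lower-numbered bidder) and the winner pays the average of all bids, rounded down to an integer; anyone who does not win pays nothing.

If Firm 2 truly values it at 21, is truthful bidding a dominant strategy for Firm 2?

No

Consider the case where Firm 1 bids 3, Firm 3 bids 3 and Firm 4 bids 29.
Truthful bid 21: loses, pays 0, utility 0.
Bid 29 instead: wins, pays 16, utility 21 - 16 = 5.
Since 5 > 0, bidding 29 is strictly better here, so truthful bidding is not dominant.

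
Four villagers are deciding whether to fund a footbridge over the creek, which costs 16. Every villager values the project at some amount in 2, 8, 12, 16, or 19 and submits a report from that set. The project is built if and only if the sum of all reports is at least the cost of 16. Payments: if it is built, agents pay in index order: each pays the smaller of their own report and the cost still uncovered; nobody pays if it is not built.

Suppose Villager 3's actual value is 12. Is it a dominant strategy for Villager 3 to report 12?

Consider the case where Villager 1 reports 2, Villager 2 reports 2 and Villager 4 reports 8.
Truthful report 12: project built, pays 12, utility 12 - 12 = 0.
Report 8 instead: project built, pays 8, utility 12 - 8 = 4.
Since 4 > 0, reporting 8 is strictly better here, so truthful reporting is not dominant.

No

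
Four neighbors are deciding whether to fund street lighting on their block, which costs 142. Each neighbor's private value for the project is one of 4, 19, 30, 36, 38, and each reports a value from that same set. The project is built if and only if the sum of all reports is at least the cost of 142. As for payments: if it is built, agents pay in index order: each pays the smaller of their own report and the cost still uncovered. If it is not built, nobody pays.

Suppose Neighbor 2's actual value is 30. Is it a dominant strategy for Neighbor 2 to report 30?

Check each profile of the others' reports and compare truth against every alternative report.
Others report (4, 4, 4): truth gives 0, best alternative gives 0.
Others report (4, 4, 19): truth gives 0, best alternative gives 0.
Others report (4, 4, 30): truth gives 0, best alternative gives 0.
Others report (4, 4, 36): truth gives 0, best alternative gives 0.
Others report (4, 4, 38): truth gives 0, best alternative gives 0.
Others report (4, 19, 4): truth gives 0, best alternative gives 0.
(Remaining 119 profiles checked similarly; truth is weakly best in each.)
In every case the truthful report is at least as good as any alternative, so it is a dominant strategy.

Yes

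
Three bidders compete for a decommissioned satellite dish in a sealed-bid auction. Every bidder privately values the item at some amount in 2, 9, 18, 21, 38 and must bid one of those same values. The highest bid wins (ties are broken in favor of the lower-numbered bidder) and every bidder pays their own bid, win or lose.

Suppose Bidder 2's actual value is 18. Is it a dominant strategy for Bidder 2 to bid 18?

Consider the case where Bidder 1 bids 2 and Bidder 3 bids 2.
Truthful bid 18: wins, pays 18, utility 18 - 18 = 0.
Bid 9 instead: wins, pays 9, utility 18 - 9 = 9.
Since 9 > 0, bidding 9 is strictly better here, so truthful bidding is not dominant.

No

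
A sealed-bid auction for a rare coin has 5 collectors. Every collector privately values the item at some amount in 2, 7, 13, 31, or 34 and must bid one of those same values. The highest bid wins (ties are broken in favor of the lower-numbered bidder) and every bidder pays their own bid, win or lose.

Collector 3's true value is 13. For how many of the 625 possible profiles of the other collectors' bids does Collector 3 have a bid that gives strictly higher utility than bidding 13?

593

Others bid (2, 2, 2, 2): truth gives 0; bid 7 gives 6 > 0. Violating.
Others bid (2, 2, 2, 7): truth gives 0; bid 7 gives 6 > 0. Violating.
Others bid (2, 2, 2, 31): truth gives -13; bid 2 gives -2 > -13. Violating.
Others bid (2, 2, 2, 34): truth gives -13; bid 2 gives -2 > -13. Violating.
Others bid (2, 2, 2, 13): truth gives 0; no alternative beats it.
Others bid (2, 2, 7, 13): truth gives 0; no alternative beats it.
(Checking all 625 profiles: 593 have a profitable deviation, 32 do not.)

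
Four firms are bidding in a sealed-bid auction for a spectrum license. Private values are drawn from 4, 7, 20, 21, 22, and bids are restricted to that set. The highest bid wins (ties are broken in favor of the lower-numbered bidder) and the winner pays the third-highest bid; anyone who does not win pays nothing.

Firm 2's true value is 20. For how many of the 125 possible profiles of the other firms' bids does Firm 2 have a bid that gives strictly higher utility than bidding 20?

Others bid (4, 4, 21): truth gives 0; bid 21 gives 16 > 0. Violating.
Others bid (4, 4, 22): truth gives 0; bid 22 gives 16 > 0. Violating.
Others bid (4, 7, 21): truth gives 0; bid 21 gives 13 > 0. Violating.
Others bid (4, 7, 22): truth gives 0; bid 22 gives 13 > 0. Violating.
Others bid (4, 4, 4): truth gives 16; no alternative beats it.
Others bid (4, 4, 7): truth gives 16; no alternative beats it.
(Checking all 125 profiles: 24 have a profitable deviation, 101 do not.)

24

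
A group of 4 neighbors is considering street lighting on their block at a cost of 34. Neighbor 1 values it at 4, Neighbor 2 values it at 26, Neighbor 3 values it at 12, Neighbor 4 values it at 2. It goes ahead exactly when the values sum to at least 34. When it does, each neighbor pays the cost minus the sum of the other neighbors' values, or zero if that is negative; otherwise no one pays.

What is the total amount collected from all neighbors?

Total value 44 ≥ cost 34, so it is built.
Neighbor 1: others sum to 40; max(0, 34 - 40) = 0.
Neighbor 2: others sum to 18; max(0, 34 - 18) = 16.
Neighbor 3: others sum to 32; max(0, 34 - 32) = 2.
Neighbor 4: others sum to 42; max(0, 34 - 42) = 0.
Total collected = 0 + 16 + 2 + 0 = 18.

18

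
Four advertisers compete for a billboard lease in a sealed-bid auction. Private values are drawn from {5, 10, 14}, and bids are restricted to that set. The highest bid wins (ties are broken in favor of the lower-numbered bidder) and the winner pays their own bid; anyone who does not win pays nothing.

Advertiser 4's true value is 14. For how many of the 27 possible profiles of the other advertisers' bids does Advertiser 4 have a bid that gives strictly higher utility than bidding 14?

Others bid (5, 5, 5): truth gives 0; bid 10 gives 4 > 0. Violating.
Others bid (5, 5, 10): truth gives 0; no alternative beats it.
Others bid (5, 5, 14): truth gives 0; no alternative beats it.
(Checking all 27 profiles: 1 has a profitable deviation, 26 do not.)

1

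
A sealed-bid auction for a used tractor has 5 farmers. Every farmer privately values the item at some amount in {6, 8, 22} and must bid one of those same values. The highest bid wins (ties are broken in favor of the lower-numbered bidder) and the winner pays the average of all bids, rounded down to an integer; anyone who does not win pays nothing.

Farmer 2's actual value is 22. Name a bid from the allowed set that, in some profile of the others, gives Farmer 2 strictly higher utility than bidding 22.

8

Suppose Farmer 1 bids 6, Farmer 3 bids 6, Farmer 4 bids 6 and Farmer 5 bids 6.
Bid 22: wins, pays 9, utility 22 - 9 = 13.
Bid 8: wins, pays 6, utility 22 - 6 = 16.
So bidding 8 beats truth here (16 > 13).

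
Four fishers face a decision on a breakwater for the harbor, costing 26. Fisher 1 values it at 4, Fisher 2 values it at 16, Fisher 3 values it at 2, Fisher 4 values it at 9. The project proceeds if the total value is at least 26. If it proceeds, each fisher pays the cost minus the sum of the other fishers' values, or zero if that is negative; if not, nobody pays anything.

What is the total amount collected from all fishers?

Total value 31 ≥ cost 26, so it is built.
Fisher 1: others sum to 27; max(0, 26 - 27) = 0.
Fisher 2: others sum to 15; max(0, 26 - 15) = 11.
Fisher 3: others sum to 29; max(0, 26 - 29) = 0.
Fisher 4: others sum to 22; max(0, 26 - 22) = 4.
Total collected = 0 + 11 + 0 + 4 = 15.

15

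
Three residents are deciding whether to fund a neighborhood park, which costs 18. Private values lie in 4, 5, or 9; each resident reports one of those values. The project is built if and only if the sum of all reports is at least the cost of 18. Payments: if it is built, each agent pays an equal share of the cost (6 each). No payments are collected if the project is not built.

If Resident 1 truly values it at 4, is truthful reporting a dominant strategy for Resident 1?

Check each profile of the others' reports and compare truth against every alternative report.
Others report (4, 9): truth gives 0, best alternative gives -2.
Others report (9, 4): truth gives 0, best alternative gives -2.
Others report (5, 9): truth gives -2, best alternative gives -2.
Others report (9, 5): truth gives -2, best alternative gives -2.
Others report (9, 9): truth gives -2, best alternative gives -2.
Others report (4, 4): truth gives 0, best alternative gives 0.
(Remaining 3 profiles checked similarly; truth is weakly best in each.)
In every case the truthful report is at least as good as any alternative, so it is a dominant strategy.

Yes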